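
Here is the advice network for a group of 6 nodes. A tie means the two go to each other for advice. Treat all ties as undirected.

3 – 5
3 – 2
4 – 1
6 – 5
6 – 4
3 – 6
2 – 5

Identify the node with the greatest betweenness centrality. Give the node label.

Unnormalized betweenness of each node: 1:0, 2:0, 3:3/2, 4:4, 5:3/2, 6:6.
6 has the largest value, 6, making it the main broker — the node through which the most shortest paths run.

6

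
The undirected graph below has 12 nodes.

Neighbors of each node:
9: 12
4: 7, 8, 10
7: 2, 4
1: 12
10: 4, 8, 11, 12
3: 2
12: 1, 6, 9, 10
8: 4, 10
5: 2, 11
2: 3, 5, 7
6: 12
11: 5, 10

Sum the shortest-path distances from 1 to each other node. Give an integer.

Distances from 1: 2:5, 3:6, 4:3, 5:4, 6:2, 7:4, 8:3, 9:2, 10:2, 11:3, 12:1.
Sum = 5 + 6 + 3 + 4 + 2 + 4 + 3 + 2 + 2 + 3 + 1 = 35.

35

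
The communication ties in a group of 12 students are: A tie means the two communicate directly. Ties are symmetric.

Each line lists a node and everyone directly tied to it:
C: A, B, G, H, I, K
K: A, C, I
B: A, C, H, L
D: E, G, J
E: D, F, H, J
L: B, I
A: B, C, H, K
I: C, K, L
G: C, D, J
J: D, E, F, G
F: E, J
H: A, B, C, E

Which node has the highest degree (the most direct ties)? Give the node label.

C

Degrees — A:4, B:4, C:6, D:3, E:4, F:2, G:3, H:4, I:3, J:4, K:3, L:2.
The maximum is 6, attained only by C.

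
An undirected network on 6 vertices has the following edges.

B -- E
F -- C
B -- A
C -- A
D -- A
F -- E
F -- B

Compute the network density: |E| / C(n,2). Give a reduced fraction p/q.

There are 7 edges and 6 nodes, so the maximum possible is C(6,2) = 15.
Density = 7/15.

7/15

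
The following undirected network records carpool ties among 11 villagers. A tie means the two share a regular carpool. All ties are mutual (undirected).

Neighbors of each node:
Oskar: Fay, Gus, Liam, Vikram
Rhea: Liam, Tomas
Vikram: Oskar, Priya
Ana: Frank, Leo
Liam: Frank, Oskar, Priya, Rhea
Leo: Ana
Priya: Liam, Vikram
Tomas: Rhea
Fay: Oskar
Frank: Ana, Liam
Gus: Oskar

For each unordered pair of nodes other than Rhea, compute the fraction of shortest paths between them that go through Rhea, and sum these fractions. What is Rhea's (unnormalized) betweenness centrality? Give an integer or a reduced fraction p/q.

Pairs whose geodesics pass through Rhea — Oskar–Tomas: 1; Liam–Tomas: 1; Vikram–Tomas: 2/2; Gus–Tomas: 1; Frank–Tomas: 1; Priya–Tomas: 1; Fay–Tomas: 1; Ana–Tomas: 1; Tomas–Leo: 1.
All other pairs contribute 0.
Summing the contributions gives betweenness(Rhea) = 9.

9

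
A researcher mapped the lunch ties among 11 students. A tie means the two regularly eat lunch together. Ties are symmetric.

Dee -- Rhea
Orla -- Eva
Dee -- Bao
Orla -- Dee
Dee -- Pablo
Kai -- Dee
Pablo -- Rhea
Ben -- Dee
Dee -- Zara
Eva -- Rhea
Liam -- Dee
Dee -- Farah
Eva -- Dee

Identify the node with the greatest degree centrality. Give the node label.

Degrees — Bao:1, Ben:1, Dee:10, Eva:3, Farah:1, Kai:1, Liam:1, Orla:2, Pablo:2, Rhea:3, Zara:1.
The maximum is 10, attained only by Dee.

Dee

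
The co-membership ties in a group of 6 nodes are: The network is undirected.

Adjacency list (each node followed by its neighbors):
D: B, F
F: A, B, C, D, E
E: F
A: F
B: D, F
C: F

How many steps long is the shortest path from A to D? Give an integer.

2

One shortest route is A – F – D, which uses 2 edges, and A and D are not directly tied, so nothing shorter exists. So d(A,D) = 2.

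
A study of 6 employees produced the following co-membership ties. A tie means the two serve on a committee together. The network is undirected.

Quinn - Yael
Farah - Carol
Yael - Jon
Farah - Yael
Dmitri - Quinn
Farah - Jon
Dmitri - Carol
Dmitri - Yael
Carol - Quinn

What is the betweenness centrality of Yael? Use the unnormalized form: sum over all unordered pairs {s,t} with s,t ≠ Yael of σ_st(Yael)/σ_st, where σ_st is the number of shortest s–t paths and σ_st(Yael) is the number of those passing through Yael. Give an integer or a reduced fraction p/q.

3

Pairs whose geodesics pass through Yael — Jon–Quinn: 1; Jon–Dmitri: 1; Quinn–Farah: 1/2; Farah–Dmitri: 1/2.
All other pairs contribute 0.
Summing the contributions gives betweenness(Yael) = 3.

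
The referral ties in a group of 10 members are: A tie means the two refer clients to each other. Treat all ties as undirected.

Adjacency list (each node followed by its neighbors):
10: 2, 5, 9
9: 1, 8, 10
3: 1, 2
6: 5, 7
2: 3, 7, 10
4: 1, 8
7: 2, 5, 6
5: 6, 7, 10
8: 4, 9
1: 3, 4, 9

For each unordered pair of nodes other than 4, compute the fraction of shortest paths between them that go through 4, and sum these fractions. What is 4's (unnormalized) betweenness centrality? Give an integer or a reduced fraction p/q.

Pairs whose geodesics pass through 4 — 8–1: 1/2; 8–3: 1/2.
All other pairs contribute 0.
Summing the contributions gives betweenness(4) = 1.

1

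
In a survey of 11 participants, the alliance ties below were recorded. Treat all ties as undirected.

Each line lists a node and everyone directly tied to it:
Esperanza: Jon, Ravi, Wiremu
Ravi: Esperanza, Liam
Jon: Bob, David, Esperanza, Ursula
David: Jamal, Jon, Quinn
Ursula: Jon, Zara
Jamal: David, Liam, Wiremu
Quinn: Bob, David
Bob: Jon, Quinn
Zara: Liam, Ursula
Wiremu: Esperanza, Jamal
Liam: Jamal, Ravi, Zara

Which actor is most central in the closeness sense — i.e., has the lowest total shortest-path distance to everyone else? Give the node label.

Jon

Farness (sum of distances to all others) for each node — Bob:24, David:19, Esperanza:19, Jamal:19, Jon:17, Liam:21, Quinn:26, Ravi:23, Ursula:22, Wiremu:22, Zara:24.
The smallest farness is 17, for Jon, so Jon has the highest closeness.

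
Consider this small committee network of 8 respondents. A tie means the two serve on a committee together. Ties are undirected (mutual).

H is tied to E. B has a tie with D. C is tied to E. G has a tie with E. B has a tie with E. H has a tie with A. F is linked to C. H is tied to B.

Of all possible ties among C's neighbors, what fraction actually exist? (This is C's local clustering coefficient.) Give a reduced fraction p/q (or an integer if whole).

0

C's neighbors: E and F (k = 2).
Possible neighbor pairs: C(2,2) = 1. Edges among them: none → e = 0.
Clustering(C) = 0/1.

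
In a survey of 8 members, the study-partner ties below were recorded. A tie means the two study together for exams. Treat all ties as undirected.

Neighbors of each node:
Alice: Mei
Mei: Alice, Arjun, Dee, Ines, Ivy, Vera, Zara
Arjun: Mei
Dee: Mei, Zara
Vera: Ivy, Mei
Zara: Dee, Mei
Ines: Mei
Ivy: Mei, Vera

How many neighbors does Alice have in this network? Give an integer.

1

Alice is directly tied to Mei. That is 1 neighbor, so the degree of Alice is 1.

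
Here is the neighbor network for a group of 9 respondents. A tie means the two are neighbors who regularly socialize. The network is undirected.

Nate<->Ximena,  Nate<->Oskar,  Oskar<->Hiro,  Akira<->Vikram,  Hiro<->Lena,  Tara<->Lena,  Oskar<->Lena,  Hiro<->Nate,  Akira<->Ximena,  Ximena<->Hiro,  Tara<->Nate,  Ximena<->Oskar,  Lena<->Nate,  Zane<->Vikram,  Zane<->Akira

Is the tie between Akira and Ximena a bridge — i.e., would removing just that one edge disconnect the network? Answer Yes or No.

Yes

Without the Akira–Ximena edge there is no alternate route between Akira and Ximena, so the network disconnects. It is a bridge.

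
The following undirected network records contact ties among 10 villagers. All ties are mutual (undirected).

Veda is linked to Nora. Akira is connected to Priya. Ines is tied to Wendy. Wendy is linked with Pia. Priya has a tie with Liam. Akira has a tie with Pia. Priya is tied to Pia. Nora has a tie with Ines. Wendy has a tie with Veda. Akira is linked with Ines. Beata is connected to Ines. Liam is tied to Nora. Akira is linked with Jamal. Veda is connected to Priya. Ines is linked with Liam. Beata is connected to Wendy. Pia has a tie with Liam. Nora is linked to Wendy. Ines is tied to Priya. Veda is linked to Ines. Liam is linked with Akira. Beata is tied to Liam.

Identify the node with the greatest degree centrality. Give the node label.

Degrees — Akira:5, Beata:3, Ines:7, Jamal:1, Liam:6, Nora:4, Pia:4, Priya:5, Veda:4, Wendy:5.
The maximum is 7, attained only by Ines.

Ines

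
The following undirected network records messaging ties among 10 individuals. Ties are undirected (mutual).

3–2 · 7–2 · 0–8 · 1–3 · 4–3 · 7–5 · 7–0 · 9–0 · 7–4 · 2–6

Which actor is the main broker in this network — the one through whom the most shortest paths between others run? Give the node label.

7

Unnormalized betweenness of each node: 0:15, 1:0, 2:13, 3:9, 4:5, 5:0, 6:0, 7:24, 8:0, 9:0.
7 has the largest value, 24, making it the main broker — the node through which the most shortest paths run.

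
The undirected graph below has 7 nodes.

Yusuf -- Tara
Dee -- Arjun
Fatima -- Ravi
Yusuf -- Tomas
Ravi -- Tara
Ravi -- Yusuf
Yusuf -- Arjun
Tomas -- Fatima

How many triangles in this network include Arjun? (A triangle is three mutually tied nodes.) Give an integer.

Arjun's neighbors are Dee and Yusuf, but none of them are tied to each other, so no triangle contains Arjun.

0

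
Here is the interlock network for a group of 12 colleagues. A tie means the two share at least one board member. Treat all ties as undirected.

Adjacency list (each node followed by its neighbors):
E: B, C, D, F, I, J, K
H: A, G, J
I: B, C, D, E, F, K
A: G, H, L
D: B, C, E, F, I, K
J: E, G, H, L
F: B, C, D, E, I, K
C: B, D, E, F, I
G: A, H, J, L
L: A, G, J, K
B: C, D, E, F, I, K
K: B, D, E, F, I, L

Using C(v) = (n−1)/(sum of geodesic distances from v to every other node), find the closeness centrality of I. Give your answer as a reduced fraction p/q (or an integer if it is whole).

11/19

Distances from I: A:3, B:1, C:1, D:1, E:1, F:1, G:3, H:3, J:2, K:1, L:2. Sum = 19.
n = 12, so closeness = 11/19.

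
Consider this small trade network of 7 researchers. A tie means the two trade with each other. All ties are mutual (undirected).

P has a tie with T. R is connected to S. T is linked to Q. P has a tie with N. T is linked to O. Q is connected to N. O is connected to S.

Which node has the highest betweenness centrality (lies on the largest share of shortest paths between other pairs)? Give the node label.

T

Unnormalized betweenness of each node: N:1/2, O:8, P:2, Q:2, R:0, S:5, T:19/2.
T has the largest value, 19/2, making it the main broker — the node through which the most shortest paths run.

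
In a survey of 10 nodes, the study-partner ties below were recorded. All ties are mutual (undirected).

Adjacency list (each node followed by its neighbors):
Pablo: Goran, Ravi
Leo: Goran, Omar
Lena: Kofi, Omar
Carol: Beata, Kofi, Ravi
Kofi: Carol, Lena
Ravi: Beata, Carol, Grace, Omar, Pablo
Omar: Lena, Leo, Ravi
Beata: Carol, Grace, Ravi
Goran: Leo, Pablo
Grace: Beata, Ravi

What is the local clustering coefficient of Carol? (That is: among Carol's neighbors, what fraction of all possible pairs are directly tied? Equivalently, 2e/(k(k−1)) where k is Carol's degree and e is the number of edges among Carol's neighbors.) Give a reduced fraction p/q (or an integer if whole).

Carol's neighbors: Beata, Kofi, and Ravi (k = 3).
Possible neighbor pairs: C(3,2) = 3. Edges among them: Beata–Ravi → e = 1.
Clustering(Carol) = 1/3.

1/3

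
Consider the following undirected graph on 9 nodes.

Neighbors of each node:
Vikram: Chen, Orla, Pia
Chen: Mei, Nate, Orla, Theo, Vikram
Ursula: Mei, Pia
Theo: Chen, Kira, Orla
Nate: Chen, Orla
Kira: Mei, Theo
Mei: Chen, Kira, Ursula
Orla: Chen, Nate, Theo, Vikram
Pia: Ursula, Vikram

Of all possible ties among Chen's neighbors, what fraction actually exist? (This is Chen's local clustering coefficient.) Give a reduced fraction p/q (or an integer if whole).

3/10

Chen's neighbors: Mei, Nate, Orla, Theo, and Vikram (k = 5).
Possible neighbor pairs: C(5,2) = 10. Edges among them: Nate–Orla, Orla–Theo, Orla–Vikram → e = 3.
Clustering(Chen) = 3/10.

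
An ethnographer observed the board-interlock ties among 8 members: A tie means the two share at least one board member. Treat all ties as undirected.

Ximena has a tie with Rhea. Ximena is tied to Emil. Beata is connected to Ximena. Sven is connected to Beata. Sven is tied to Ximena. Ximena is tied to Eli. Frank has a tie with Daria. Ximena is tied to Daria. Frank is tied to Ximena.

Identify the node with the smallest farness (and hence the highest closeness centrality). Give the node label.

Ximena

Farness (sum of distances to all others) for each node — Beata:12, Daria:12, Eli:13, Emil:13, Frank:12, Rhea:13, Sven:12, Ximena:7.
The smallest farness is 7, for Ximena, so Ximena has the highest closeness.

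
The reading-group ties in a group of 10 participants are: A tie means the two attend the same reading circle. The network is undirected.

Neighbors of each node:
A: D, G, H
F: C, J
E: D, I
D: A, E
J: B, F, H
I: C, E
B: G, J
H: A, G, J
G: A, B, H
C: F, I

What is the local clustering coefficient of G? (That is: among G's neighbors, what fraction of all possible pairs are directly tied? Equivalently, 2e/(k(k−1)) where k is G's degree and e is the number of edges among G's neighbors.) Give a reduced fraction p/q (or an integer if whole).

G's neighbors: A, B, and H (k = 3).
Possible neighbor pairs: C(3,2) = 3. Edges among them: A–H → e = 1.
Clustering(G) = 1/3.

1/3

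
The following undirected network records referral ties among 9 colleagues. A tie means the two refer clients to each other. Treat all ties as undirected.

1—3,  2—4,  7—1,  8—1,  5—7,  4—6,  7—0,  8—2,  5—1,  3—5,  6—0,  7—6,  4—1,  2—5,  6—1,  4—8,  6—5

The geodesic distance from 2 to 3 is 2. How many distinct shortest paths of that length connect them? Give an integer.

The shortest distance is 2, and the only length-2 path is 2–5–3. So there is exactly 1 shortest path.

1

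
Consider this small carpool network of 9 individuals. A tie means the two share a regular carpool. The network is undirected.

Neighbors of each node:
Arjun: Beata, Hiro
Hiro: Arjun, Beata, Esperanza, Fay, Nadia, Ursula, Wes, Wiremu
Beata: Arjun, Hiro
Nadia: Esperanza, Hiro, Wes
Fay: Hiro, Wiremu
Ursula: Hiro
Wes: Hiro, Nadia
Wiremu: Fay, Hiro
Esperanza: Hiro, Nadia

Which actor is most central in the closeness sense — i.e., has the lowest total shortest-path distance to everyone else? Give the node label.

Hiro

Farness (sum of distances to all others) for each node — Arjun:14, Beata:14, Esperanza:14, Fay:14, Hiro:8, Nadia:13, Ursula:15, Wes:14, Wiremu:14.
The smallest farness is 8, for Hiro, so Hiro has the highest closeness.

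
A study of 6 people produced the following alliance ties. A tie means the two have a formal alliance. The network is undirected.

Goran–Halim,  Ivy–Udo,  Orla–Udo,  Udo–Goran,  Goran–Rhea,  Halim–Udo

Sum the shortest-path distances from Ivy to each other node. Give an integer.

10

Distances from Ivy: Goran:2, Halim:2, Orla:2, Rhea:3, Udo:1.
Sum = 2 + 2 + 2 + 3 + 1 = 10.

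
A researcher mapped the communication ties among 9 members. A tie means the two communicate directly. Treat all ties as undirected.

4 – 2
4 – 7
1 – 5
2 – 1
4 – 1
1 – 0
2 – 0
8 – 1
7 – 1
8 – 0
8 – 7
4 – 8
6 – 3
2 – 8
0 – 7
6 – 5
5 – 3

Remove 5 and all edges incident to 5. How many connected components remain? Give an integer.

Without 5, the remaining ties split the others into: {0, 1, 2, 4, 7, 8}; {3, 6}.
That's 2 separate components.

2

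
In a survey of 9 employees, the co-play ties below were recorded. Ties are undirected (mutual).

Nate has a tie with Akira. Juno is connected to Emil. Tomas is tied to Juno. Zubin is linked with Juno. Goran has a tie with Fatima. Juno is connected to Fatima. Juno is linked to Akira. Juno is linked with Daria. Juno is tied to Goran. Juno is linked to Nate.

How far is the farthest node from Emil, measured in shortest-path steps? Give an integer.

2

Distances from Emil: Akira:2, Daria:2, Fatima:2, Goran:2, Juno:1, Nate:2, Tomas:2, Zubin:2.
The largest is 2 (to Goran, Tomas, Daria, Nate, Fatima, Zubin, and Akira), so the eccentricity of Emil is 2.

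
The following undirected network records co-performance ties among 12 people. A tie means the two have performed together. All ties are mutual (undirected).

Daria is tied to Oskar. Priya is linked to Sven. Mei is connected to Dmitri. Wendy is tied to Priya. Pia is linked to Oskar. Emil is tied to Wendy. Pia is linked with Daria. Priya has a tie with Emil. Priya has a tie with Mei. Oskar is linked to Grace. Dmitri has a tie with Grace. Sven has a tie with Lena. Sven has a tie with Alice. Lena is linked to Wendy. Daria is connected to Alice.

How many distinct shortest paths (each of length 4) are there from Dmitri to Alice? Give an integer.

2

The shortest distance is 4. The length-4 paths are: Dmitri–Mei–Priya–Sven–Alice; Dmitri–Grace–Oskar–Daria–Alice.
That gives 2 distinct shortest paths.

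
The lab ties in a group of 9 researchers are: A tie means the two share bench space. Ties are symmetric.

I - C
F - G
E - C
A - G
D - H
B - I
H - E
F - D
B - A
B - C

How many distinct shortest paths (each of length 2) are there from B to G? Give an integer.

The shortest distance is 2, and the only length-2 path is B–A–G. So there is exactly 1 shortest path.

1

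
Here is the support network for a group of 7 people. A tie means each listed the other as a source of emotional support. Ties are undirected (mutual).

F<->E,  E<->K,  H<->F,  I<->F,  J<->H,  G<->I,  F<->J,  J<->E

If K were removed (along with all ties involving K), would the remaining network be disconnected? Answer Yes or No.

Even without K, every remaining node can still reach every other (the residual graph is connected), so K is not a cut vertex.

No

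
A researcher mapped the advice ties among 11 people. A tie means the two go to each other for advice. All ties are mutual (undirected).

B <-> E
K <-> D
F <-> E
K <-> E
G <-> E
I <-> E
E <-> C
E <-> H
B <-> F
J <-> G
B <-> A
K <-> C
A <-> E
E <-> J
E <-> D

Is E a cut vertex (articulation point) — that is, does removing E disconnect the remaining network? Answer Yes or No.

Yes

Removing E leaves {C, D, and K} with no path to {G and J}, so the network splits into 5 components. E is a cut vertex.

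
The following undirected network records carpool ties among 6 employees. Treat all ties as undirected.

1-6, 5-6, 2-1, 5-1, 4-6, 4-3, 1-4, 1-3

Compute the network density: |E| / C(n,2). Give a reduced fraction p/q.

There are 8 edges and 6 nodes, so the maximum possible is C(6,2) = 15.
Density = 8/15.

8/15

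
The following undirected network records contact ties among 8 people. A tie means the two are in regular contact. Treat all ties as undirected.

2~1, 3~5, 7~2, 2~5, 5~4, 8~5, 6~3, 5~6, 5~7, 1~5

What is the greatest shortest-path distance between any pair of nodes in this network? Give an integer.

Eccentricity of each node (its greatest distance to any other): 1:2, 2:2, 3:2, 4:2, 5:1, 6:2, 7:2, 8:2.
The maximum eccentricity is 2, realized for instance by the pair 2–8 via 2 – 5 – 8. So the diameter is 2.

2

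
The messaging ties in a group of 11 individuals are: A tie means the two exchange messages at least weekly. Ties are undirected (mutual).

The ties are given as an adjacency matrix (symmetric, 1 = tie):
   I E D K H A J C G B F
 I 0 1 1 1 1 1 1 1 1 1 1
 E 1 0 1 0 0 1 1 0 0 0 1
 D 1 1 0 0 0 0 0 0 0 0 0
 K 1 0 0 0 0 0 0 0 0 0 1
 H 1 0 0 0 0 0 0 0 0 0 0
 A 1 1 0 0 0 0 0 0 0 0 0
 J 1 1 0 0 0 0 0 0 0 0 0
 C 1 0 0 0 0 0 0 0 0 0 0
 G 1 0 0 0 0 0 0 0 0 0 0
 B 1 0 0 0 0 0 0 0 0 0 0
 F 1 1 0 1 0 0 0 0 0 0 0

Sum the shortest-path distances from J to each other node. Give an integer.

Distances from J: A:2, B:2, C:2, D:2, E:1, F:2, G:2, H:2, I:1, K:2.
Sum = 2 + 2 + 2 + 2 + 1 + 2 + 2 + 2 + 1 + 2 = 18.

18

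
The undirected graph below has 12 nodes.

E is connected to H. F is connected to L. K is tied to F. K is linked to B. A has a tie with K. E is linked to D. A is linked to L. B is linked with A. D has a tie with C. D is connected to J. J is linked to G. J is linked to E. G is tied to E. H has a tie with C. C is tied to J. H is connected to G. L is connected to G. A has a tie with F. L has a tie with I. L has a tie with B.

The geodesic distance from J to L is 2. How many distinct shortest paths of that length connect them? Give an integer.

The shortest distance is 2, and the only length-2 path is J–G–L. So there is exactly 1 shortest path.

1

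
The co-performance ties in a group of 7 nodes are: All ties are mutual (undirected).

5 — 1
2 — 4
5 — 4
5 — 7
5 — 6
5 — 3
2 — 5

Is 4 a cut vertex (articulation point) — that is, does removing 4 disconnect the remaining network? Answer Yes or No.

Even without 4, every remaining node can still reach every other (the residual graph is connected), so 4 is not a cut vertex.

No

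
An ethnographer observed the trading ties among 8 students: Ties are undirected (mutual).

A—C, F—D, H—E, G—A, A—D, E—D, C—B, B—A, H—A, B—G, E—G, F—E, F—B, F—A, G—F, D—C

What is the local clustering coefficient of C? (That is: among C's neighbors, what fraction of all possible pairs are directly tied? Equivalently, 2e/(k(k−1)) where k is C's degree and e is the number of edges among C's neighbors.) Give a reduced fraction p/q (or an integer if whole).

2/3

C's neighbors: A, B, and D (k = 3).
Possible neighbor pairs: C(3,2) = 3. Edges among them: A–B, A–D → e = 2.
Clustering(C) = 2/3.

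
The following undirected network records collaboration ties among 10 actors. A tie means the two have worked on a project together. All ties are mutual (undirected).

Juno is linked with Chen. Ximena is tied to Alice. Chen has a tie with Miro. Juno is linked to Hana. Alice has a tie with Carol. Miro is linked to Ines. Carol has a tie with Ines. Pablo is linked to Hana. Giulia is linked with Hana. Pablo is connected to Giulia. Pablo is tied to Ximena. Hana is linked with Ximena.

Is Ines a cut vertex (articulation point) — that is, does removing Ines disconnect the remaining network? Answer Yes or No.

Even without Ines, every remaining node can still reach every other (the residual graph is connected), so Ines is not a cut vertex.

No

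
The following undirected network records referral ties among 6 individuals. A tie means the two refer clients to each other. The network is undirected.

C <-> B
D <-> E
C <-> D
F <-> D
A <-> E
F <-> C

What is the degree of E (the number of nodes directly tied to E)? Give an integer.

2

E is directly tied to A and D. That is 2 neighbors, so the degree of E is 2.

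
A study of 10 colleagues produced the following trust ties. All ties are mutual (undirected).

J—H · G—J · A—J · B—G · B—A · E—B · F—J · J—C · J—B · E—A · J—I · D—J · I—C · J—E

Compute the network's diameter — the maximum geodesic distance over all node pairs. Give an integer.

2

Eccentricity of each node (its greatest distance to any other): A:2, B:2, C:2, D:2, E:2, F:2, G:2, H:2, I:2, J:1.
The maximum eccentricity is 2, realized for instance by the pair A–D via A – J – D. So the diameter is 2.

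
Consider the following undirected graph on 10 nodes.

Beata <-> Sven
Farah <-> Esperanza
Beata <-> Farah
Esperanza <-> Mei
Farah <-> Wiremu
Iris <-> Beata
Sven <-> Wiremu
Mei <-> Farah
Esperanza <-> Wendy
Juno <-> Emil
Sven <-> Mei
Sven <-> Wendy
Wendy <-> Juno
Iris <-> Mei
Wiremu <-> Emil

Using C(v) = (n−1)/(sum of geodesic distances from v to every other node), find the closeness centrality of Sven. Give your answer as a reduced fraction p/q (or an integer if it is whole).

Distances from Sven: Beata:1, Emil:2, Esperanza:2, Farah:2, Iris:2, Juno:2, Mei:1, Wendy:1, Wiremu:1. Sum = 14.
n = 10, so closeness = 9/14.

9/14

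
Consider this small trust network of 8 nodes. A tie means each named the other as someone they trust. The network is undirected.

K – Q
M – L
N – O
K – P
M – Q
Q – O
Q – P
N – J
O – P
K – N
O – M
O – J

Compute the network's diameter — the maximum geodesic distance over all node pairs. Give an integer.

Eccentricity of each node (its greatest distance to any other): J:3, K:3, L:3, M:2, N:3, O:2, P:3, Q:2.
The maximum eccentricity is 3, realized for instance by the pair N–L via N – O – M – L. So the diameter is 3.

3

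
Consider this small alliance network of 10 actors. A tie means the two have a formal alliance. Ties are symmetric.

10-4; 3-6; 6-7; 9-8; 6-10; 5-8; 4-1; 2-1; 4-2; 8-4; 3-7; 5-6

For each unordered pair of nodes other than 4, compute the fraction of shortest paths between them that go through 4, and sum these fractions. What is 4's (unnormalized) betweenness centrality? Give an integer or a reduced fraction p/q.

16

Pairs whose geodesics pass through 4 — 5–2: 1; 5–1: 1; 2–10: 1; 2–7: 1; 2–3: 1; 2–8: 1; 2–9: 1; 2–6: 1; 10–8: 1; 10–1: 1; 10–9: 1; 7–1: 1; 3–1: 1; 8–1: 1 … (+2 more pairs).
All other pairs contribute 0.
Summing the contributions gives betweenness(4) = 16.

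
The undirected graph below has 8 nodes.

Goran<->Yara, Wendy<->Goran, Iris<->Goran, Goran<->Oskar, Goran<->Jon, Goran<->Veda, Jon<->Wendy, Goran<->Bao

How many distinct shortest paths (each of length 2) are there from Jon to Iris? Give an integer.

The shortest distance is 2, and the only length-2 path is Jon–Goran–Iris. So there is exactly 1 shortest path.

1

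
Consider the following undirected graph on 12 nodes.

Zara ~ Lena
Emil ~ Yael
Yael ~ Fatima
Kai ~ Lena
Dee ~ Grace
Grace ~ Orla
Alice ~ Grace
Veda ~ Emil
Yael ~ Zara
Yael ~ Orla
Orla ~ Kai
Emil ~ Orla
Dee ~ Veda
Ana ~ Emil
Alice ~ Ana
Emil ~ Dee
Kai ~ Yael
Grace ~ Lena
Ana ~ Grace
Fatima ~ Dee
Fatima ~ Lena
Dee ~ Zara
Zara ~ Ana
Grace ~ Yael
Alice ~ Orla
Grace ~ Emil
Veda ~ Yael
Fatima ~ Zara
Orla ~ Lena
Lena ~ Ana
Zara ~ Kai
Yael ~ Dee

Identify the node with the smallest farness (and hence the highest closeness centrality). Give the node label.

Farness (sum of distances to all others) for each node — Alice:21, Ana:17, Dee:16, Emil:16, Fatima:19, Grace:15, Kai:18, Lena:17, Orla:16, Veda:21, Yael:14, Zara:16.
The smallest farness is 14, for Yael, so Yael has the highest closeness.

Yael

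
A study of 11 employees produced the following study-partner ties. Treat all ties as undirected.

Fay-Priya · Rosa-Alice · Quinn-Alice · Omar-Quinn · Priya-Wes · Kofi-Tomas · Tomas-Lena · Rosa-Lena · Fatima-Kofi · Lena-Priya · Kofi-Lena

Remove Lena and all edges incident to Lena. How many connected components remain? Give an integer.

3

Without Lena, the remaining ties split the others into: {Fatima, Kofi, Tomas}; {Fay, Priya, Wes}; {Alice, Omar, Quinn, Rosa}.
That's 3 separate components.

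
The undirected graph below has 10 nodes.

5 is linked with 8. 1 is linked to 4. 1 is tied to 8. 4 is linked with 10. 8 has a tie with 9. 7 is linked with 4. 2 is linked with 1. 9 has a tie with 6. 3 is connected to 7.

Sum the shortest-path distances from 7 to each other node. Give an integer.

Distances from 7: 1:2, 2:3, 3:1, 4:1, 5:4, 6:5, 8:3, 9:4, 10:2.
Sum = 2 + 3 + 1 + 1 + 4 + 5 + 3 + 4 + 2 = 25.

25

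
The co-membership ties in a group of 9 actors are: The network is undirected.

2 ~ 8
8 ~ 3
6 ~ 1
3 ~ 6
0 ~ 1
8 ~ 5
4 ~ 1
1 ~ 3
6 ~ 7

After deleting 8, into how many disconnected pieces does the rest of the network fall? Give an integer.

Without 8, the remaining ties split the others into: {0, 1, 3, 4, 6, 7}; {5}; {2}.
That's 3 separate components.

3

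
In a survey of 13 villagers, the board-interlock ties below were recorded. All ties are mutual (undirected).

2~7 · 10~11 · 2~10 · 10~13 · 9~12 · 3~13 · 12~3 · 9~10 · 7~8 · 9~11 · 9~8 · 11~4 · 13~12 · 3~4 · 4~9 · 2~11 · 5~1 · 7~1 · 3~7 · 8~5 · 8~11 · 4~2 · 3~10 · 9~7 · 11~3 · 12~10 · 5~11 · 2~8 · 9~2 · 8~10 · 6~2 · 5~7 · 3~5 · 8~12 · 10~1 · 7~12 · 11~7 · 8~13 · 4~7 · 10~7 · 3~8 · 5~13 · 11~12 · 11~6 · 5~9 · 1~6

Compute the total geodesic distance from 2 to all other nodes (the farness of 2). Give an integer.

17

Distances from 2: 1:2, 3:2, 4:1, 5:2, 6:1, 7:1, 8:1, 9:1, 10:1, 11:1, 12:2, 13:2.
Sum = 2 + 2 + 1 + 2 + 1 + 1 + 1 + 1 + 1 + 1 + 2 + 2 = 17.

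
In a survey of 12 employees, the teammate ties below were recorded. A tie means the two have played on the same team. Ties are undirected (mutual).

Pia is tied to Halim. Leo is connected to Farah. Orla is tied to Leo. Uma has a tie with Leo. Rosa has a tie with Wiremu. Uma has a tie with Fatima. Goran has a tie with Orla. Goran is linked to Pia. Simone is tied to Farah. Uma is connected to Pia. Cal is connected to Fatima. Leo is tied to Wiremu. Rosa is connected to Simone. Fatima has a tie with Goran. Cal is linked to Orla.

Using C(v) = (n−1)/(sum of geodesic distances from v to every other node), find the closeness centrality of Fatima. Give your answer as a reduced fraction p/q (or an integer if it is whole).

Distances from Fatima: Cal:1, Farah:3, Goran:1, Halim:3, Leo:2, Orla:2, Pia:2, Rosa:4, Simone:4, Uma:1, Wiremu:3. Sum = 26.
n = 12, so closeness = 11/26.

11/26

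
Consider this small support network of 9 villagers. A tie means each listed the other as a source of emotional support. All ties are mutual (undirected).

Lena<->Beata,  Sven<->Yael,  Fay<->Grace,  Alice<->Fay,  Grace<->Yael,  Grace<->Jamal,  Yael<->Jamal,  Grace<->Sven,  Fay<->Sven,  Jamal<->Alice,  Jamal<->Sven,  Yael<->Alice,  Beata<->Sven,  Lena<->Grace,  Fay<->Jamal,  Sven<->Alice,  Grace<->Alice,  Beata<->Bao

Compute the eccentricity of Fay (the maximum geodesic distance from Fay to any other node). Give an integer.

Distances from Fay: Alice:1, Bao:3, Beata:2, Grace:1, Jamal:1, Lena:2, Sven:1, Yael:2.
The largest is 3 (to Bao), so the eccentricity of Fay is 3.

3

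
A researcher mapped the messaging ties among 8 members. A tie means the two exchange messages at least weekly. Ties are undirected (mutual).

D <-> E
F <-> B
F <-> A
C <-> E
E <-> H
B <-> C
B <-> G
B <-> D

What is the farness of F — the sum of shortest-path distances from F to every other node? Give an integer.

15

Distances from F: A:1, B:1, C:2, D:2, E:3, G:2, H:4.
Sum = 1 + 1 + 2 + 2 + 3 + 2 + 4 = 15.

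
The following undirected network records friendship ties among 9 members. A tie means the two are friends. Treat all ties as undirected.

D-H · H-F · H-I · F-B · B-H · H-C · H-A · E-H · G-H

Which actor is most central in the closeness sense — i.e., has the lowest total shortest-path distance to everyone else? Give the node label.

H

Farness (sum of distances to all others) for each node — A:15, B:14, C:15, D:15, E:15, F:14, G:15, H:8, I:15.
The smallest farness is 8, for H, so H has the highest closeness.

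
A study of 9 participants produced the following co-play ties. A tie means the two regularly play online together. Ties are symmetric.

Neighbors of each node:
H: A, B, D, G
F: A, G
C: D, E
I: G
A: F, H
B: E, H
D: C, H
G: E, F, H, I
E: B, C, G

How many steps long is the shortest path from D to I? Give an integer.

3

One shortest route is D – H – G – I, which uses 3 edges, and at distance 2 from D we only reach {A, B, E, G}, which does not include I. So d(D,I) = 3.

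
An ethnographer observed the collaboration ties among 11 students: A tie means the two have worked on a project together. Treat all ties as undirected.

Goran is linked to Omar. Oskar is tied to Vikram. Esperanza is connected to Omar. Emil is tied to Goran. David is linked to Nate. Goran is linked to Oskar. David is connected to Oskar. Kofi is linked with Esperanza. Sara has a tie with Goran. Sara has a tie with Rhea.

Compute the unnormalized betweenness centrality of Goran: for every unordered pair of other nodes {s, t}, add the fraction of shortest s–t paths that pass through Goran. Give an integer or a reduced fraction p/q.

Pairs whose geodesics pass through Goran — Esperanza–Vikram: 1; Esperanza–Rhea: 1; Esperanza–David: 1; Esperanza–Oskar: 1; Esperanza–Emil: 1; Esperanza–Sara: 1; Esperanza–Nate: 1; Vikram–Rhea: 1; Vikram–Kofi: 1; Vikram–Emil: 1; Vikram–Omar: 1; Vikram–Sara: 1; Rhea–David: 1; Rhea–Oskar: 1 … (+21 more pairs).
All other pairs contribute 0.
Summing the contributions gives betweenness(Goran) = 35.

35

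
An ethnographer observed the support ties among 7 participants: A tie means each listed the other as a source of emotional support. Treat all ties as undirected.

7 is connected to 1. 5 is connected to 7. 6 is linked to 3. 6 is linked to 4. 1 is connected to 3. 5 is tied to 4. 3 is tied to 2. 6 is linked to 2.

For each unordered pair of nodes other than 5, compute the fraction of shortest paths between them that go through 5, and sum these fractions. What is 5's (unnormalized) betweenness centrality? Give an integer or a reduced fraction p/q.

2

Pairs whose geodesics pass through 5 — 7–4: 1; 7–6: 1/2; 4–1: 1/2.
All other pairs contribute 0.
Summing the contributions gives betweenness(5) = 2.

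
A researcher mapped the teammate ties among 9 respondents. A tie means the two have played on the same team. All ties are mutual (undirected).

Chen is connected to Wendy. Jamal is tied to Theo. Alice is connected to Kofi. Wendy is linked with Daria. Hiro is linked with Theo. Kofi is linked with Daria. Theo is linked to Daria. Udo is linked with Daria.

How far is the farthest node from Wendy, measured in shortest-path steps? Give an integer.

3

Distances from Wendy: Alice:3, Chen:1, Daria:1, Hiro:3, Jamal:3, Kofi:2, Theo:2, Udo:2.
The largest is 3 (to Hiro, Jamal, and Alice), so the eccentricity of Wendy is 3.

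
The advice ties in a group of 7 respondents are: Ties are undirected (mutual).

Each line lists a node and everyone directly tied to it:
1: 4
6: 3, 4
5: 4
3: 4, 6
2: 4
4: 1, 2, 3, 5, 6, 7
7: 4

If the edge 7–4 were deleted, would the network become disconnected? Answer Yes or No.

Yes

Without the 7–4 edge there is no alternate route between 7 and 4, so the network disconnects. It is a bridge.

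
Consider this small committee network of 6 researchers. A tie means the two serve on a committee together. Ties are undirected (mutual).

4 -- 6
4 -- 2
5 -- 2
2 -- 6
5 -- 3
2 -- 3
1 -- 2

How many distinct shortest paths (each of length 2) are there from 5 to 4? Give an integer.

1

The shortest distance is 2, and the only length-2 path is 5–2–4. So there is exactly 1 shortest path.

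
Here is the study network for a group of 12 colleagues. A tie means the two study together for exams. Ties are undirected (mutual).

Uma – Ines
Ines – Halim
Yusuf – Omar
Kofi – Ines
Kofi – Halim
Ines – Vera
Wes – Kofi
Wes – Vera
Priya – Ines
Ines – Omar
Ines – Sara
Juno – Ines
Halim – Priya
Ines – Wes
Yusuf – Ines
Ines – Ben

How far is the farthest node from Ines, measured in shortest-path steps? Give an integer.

Distances from Ines: Ben:1, Halim:1, Juno:1, Kofi:1, Omar:1, Priya:1, Sara:1, Uma:1, Vera:1, Wes:1, Yusuf:1.
The largest is 1 (to Omar, Uma, Wes, Ben, Yusuf, Sara, Vera, Kofi, Halim, Juno, and Priya), so the eccentricity of Ines is 1.

1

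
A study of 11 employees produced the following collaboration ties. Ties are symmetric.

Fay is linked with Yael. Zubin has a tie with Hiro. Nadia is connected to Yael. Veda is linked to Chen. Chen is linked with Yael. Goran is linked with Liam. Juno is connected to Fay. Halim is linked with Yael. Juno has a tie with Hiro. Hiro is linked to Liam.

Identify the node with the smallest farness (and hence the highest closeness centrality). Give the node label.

Fay

Farness (sum of distances to all others) for each node — Chen:31, Fay:23, Goran:43, Halim:33, Hiro:27, Juno:24, Liam:34, Nadia:33, Veda:40, Yael:24, Zubin:36.
The smallest farness is 23, for Fay, so Fay has the highest closeness.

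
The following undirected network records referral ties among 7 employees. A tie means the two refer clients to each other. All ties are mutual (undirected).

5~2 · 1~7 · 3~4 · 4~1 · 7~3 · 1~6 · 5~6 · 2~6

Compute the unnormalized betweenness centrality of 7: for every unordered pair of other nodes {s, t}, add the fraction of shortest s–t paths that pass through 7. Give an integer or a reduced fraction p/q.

Pairs whose geodesics pass through 7 — 3–1: 1/2; 3–5: 1/2; 3–2: 1/2; 3–6: 1/2.
All other pairs contribute 0.
Summing the contributions gives betweenness(7) = 2.

2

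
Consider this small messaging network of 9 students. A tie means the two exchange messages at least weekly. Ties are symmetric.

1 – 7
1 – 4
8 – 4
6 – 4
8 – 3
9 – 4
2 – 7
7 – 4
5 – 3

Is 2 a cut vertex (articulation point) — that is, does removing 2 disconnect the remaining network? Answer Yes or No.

Even without 2, every remaining node can still reach every other (the residual graph is connected), so 2 is not a cut vertex.

No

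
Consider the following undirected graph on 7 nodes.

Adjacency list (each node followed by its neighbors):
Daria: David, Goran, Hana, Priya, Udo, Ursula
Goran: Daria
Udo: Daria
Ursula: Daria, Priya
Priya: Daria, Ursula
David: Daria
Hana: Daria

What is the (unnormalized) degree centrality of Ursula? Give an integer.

2

Ursula is directly tied to Daria and Priya. That is 2 neighbors, so the degree of Ursula is 2.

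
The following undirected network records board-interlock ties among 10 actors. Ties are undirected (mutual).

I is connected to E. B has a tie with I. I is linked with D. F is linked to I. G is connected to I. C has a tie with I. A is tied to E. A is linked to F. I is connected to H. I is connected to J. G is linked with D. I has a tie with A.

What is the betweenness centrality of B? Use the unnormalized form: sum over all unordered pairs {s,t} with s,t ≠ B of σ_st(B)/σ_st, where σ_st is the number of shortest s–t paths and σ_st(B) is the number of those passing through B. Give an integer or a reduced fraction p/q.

0

No shortest path between any pair of other nodes passes through B.
Summing the contributions gives betweenness(B) = 0.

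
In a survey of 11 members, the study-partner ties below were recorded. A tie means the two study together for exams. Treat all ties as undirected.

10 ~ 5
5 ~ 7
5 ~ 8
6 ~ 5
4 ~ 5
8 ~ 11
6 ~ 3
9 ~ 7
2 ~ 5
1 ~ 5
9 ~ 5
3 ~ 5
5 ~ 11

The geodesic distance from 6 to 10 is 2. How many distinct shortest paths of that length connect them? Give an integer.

The shortest distance is 2, and the only length-2 path is 6–5–10. So there is exactly 1 shortest path.

1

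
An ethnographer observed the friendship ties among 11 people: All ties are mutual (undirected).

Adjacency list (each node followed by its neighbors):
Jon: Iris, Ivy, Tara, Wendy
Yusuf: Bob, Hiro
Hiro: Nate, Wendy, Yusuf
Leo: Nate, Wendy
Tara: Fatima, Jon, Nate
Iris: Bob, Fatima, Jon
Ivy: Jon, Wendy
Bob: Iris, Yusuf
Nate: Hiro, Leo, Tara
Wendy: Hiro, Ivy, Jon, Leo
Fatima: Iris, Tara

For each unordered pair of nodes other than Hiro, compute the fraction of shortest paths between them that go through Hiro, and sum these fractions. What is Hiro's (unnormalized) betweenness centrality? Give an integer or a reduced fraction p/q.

17/2

Pairs whose geodesics pass through Hiro — Nate–Wendy: 1/2; Nate–Ivy: 1/3; Nate–Bob: 1; Nate–Yusuf: 1; Leo–Bob: 2/3; Leo–Yusuf: 2/2; Wendy–Bob: 1/2; Wendy–Yusuf: 1; Ivy–Yusuf: 1; Jon–Yusuf: 1/2; Tara–Yusuf: 1.
All other pairs contribute 0.
Summing the contributions gives betweenness(Hiro) = 17/2.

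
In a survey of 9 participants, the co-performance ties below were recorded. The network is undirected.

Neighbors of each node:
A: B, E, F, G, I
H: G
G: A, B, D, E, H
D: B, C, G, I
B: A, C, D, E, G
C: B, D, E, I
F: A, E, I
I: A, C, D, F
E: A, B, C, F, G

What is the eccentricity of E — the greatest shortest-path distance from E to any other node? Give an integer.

Distances from E: A:1, B:1, C:1, D:2, F:1, G:1, H:2, I:2.
The largest is 2 (to D, I, and H), so the eccentricity of E is 2.

2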